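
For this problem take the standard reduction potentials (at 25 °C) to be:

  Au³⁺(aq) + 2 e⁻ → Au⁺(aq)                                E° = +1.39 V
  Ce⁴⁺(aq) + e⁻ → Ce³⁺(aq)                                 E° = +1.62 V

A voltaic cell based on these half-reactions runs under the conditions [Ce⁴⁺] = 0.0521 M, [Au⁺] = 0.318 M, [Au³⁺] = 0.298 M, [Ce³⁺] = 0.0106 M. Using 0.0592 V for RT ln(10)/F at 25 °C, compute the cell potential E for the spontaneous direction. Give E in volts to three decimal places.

Ce⁴⁺/Ce³⁺ is the cathode (higher E°), Au³⁺/Au⁺ the anode: E°cell = +1.62 − (+1.39) = +0.23 V, n = 2.
Overall: 2 Ce⁴⁺(aq) + Au⁺(aq) → 2 Ce³⁺(aq) + Au³⁺(aq)
Q = [Ce³⁺]^2·[Au³⁺] / ([Ce⁴⁺]^2·[Au⁺]); log Q = -1.411.
E = E° − (0.0592/n) log Q = +0.23 − (0.0592/2)(-1.411) = +0.272 V.

+0.272 V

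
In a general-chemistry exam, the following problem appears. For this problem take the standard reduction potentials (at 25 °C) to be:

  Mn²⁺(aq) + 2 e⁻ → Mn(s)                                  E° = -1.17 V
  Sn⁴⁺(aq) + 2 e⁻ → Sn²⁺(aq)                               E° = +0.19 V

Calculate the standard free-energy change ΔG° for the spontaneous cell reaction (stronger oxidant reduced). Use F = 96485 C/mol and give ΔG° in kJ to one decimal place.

Sn⁴⁺/Sn²⁺ (E° = +0.19 V) is the cathode; Mn²⁺/Mn (E° = -1.17 V) is the anode, so E°cell = +1.36 V.
Balancing electrons gives n = 2 (lcm of 2 and 2).
ΔG° = −nFE° = −(2)(96485)(+1.36) = -262,439 J = -262.4 kJ.

-262.4 kJ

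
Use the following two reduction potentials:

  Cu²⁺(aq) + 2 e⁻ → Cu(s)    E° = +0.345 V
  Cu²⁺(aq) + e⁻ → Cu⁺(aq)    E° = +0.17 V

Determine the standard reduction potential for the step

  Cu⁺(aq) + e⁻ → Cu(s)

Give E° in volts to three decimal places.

+0.520 V

Sequential free energies add, so n₃E°₃ = n₁E°₁ + n₂E°₂.
With n₃ = 2, and the known step contributing 1×(+0.17) V, the unknown satisfies 1·E° = 2×(+0.345) − 1×(+0.17) = +0.520.
E° = +0.520 / 1 = +0.520 V.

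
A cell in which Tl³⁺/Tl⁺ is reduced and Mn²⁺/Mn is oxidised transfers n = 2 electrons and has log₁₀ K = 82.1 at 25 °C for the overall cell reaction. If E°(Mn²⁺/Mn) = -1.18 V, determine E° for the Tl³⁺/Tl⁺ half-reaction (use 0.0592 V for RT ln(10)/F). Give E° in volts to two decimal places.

E°cell = (0.0592/n)·log K = (0.0592/2)(82.1) = +2.430 V.
Since Tl³⁺/Tl⁺ is the cathode and Mn²⁺/Mn the anode, E°cell = E°(Tl³⁺/Tl⁺) − E°(Mn²⁺/Mn).
So E°(Tl³⁺/Tl⁺) = E°cell + E°(Mn²⁺/Mn) = +2.430 + (-1.18) = +1.25 V.

+1.25 V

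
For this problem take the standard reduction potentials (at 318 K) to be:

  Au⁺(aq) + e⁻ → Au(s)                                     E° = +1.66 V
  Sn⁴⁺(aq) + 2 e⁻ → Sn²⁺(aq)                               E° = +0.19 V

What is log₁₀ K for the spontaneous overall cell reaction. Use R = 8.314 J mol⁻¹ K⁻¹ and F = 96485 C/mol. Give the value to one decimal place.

Cathode: Au⁺/Au; anode: Sn⁴⁺/Sn²⁺. E°cell = (+1.66) − (+0.19) = +1.47 V, with n = 2.
ΔG° = −nFE° = −RT ln K, so ln K = nFE°/(RT) = (2)(96485)(+1.47) / ((8.314)(318)) = 107.293.
log₁₀ K = 107.293 / ln 10 = 46.6.

46.6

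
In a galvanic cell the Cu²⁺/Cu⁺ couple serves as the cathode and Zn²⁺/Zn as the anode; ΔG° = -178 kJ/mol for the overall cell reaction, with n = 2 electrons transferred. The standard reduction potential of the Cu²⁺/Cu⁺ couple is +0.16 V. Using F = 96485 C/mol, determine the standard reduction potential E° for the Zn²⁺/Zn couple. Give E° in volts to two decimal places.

-0.76 V

E°cell = −ΔG°/(nF) = −(-178×10³)/((2)(96485)) = +0.922 V.
Since Cu²⁺/Cu⁺ is the cathode and Zn²⁺/Zn the anode, E°cell = E°(Cu²⁺/Cu⁺) − E°(Zn²⁺/Zn).
So E°(Zn²⁺/Zn) = E°(Cu²⁺/Cu⁺) − E°cell = (+0.16) − (+0.922) = -0.76 V.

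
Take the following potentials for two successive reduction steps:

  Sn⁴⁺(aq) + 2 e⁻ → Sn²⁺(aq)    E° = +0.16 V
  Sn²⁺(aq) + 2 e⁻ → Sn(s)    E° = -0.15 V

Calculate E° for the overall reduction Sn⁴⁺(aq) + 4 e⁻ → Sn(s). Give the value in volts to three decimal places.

Adding the free-energy changes (−nFE°) of the two steps gives −n₃FE°₃ = −n₁FE°₁ − n₂FE°₂.
E°₃ = (2×+0.16 + 2×-0.15) / 4 = (+0.020) / 4 = +0.005 V.

+0.005 V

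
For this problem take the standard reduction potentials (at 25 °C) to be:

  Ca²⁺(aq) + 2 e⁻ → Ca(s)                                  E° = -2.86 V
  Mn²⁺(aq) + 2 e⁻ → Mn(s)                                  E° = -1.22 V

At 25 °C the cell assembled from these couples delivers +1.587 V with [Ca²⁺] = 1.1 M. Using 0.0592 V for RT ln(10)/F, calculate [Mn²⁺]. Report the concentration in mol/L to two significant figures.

0.018 M

Mn²⁺/Mn is the cathode, Ca²⁺/Ca the anode: E°cell = +1.64 V, n = 2.
Overall reaction: Mn²⁺(aq) + Ca(s) → Mn(s) + Ca²⁺(aq); Q = [Ca²⁺]^1/[Mn²⁺]^1.
From E = E° − (0.0592/n) log Q: log Q = (E° − E)·n/0.0592 = (+1.64 − (+1.587))·2/0.0592 = 1.7905.
So 1·log[Mn²⁺] = 1·log(1.1) − log Q = 0.0414 − (1.7905) = -1.7491; [Mn²⁺] = 10^(-1.7491) ≈ 0.018 M.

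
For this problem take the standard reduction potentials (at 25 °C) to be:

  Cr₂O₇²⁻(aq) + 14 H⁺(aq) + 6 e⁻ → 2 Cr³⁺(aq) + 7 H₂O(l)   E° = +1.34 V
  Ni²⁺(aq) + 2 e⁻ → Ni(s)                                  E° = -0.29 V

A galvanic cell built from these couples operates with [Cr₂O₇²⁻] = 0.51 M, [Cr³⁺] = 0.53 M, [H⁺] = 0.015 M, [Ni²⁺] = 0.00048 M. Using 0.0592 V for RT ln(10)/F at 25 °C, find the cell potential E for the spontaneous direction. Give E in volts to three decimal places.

+1.479 V

Cr₂O₇²⁻/Cr³⁺ is the cathode (higher E°), Ni²⁺/Ni the anode: E°cell = +1.34 − (-0.29) = +1.63 V, n = 6.
Overall: Cr₂O₇²⁻(aq) + 14 H⁺(aq) + 3 Ni(s) → 2 Cr³⁺(aq) + 7 H₂O(l) + 3 Ni²⁺(aq)
Q = [Cr³⁺]^2·[Ni²⁺]^3 / ([Cr₂O₇²⁻]·[H⁺]^14); log Q = 15.319.
E = E° − (0.0592/n) log Q = +1.63 − (0.0592/6)(15.319) = +1.479 V.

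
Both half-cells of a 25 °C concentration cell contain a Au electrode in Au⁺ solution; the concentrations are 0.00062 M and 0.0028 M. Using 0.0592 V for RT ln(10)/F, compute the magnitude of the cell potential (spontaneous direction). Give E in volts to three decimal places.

For a concentration cell E°cell = 0. The 0.0028 M side is the cathode (reduction is favoured where [Au⁺] is higher).
With n = 1, E = −(0.0592/1) log([Au⁺]ₐₙ/[Au⁺]꜀ₐₜ) = −(0.0592/1) log(0.00062/0.0028) = −(0.0592/1)(-0.655) = +0.039 V.

+0.039 V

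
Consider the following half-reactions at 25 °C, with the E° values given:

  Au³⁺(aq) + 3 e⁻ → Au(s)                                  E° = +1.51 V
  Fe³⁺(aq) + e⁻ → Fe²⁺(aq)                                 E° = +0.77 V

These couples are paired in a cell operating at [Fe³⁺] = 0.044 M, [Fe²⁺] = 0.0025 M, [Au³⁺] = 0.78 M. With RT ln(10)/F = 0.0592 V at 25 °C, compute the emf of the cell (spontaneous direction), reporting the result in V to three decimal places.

+0.664 V

Au³⁺/Au is the cathode (higher E°), Fe³⁺/Fe²⁺ the anode: E°cell = +1.51 − (+0.77) = +0.74 V, n = 3.
Overall: Au³⁺(aq) + 3 Fe²⁺(aq) → Au(s) + 3 Fe³⁺(aq)
Q = [Fe³⁺]^3 / ([Au³⁺]·[Fe²⁺]^3); log Q = 3.844.
E = E° − (0.0592/n) log Q = +0.74 − (0.0592/3)(3.844) = +0.664 V.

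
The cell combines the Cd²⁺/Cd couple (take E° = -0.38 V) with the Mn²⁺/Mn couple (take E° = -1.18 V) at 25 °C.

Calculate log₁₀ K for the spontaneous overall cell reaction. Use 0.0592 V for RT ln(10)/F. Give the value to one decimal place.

27.0

Cathode: Cd²⁺/Cd; anode: Mn²⁺/Mn. E°cell = +0.80 V, n = 2.
log K = nE°cell / 0.0592 = (2)(+0.80) / 0.0592 = 27.0.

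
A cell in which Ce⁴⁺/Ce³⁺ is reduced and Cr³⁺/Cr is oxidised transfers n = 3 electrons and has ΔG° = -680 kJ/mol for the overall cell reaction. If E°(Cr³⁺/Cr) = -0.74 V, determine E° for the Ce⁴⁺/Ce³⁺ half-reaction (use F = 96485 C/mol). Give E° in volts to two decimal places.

E°cell = −ΔG°/(nF) = −(-680×10³)/((3)(96485)) = +2.349 V.
Since Ce⁴⁺/Ce³⁺ is the cathode and Cr³⁺/Cr the anode, E°cell = E°(Ce⁴⁺/Ce³⁺) − E°(Cr³⁺/Cr).
So E°(Ce⁴⁺/Ce³⁺) = E°cell + E°(Cr³⁺/Cr) = +2.349 + (-0.74) = +1.61 V.

+1.61 V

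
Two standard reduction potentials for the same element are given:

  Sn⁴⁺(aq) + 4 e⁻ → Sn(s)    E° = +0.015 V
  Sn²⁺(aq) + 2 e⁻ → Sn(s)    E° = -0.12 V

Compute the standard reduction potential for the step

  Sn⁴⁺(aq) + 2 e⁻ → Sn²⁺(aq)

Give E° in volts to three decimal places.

Sequential free energies add, so n₃E°₃ = n₁E°₁ + n₂E°₂.
With n₃ = 4, and the known step contributing 2×(-0.12) V, the unknown satisfies 2·E° = 4×(+0.015) − 2×(-0.12) = +0.300.
E° = +0.300 / 2 = +0.150 V.

+0.150 V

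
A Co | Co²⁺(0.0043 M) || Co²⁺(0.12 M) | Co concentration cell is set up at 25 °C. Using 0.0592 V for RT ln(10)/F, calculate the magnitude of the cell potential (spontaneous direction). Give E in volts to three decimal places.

For a concentration cell E°cell = 0. The 0.12 M side is the cathode (reduction is favoured where [Co²⁺] is higher).
With n = 2, E = −(0.0592/2) log([Co²⁺]ₐₙ/[Co²⁺]꜀ₐₜ) = −(0.0592/2) log(0.0043/0.12) = −(0.0592/2)(-1.446) = +0.043 V.

+0.043 V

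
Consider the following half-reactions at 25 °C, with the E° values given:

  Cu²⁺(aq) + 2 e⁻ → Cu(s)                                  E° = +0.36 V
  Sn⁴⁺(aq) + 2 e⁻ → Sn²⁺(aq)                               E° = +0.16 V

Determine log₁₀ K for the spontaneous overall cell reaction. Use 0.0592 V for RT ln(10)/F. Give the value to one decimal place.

Cathode: Cu²⁺/Cu; anode: Sn⁴⁺/Sn²⁺. E°cell = +0.20 V, n = 2.
log K = nE°cell / 0.0592 = (2)(+0.20) / 0.0592 = 6.8.

6.8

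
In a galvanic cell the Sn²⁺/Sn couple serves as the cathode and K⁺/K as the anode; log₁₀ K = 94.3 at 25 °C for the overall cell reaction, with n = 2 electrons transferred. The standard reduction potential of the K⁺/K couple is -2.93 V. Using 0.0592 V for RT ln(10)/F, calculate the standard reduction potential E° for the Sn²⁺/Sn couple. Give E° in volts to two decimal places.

E°cell = (0.0592/n)·log K = (0.0592/2)(94.3) = +2.791 V.
Since Sn²⁺/Sn is the cathode and K⁺/K the anode, E°cell = E°(Sn²⁺/Sn) − E°(K⁺/K).
So E°(Sn²⁺/Sn) = E°cell + E°(K⁺/K) = +2.791 + (-2.93) = -0.14 V.

-0.14 V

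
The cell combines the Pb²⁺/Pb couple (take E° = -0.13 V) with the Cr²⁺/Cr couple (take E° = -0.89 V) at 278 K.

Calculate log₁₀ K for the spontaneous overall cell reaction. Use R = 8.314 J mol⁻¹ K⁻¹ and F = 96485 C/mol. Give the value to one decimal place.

27.6

Cathode: Pb²⁺/Pb; anode: Cr²⁺/Cr. E°cell = (-0.13) − (-0.89) = +0.76 V, with n = 2.
ΔG° = −nFE° = −RT ln K, so ln K = nFE°/(RT) = (2)(96485)(+0.76) / ((8.314)(278)) = 63.452.
log₁₀ K = 63.452 / ln 10 = 27.6.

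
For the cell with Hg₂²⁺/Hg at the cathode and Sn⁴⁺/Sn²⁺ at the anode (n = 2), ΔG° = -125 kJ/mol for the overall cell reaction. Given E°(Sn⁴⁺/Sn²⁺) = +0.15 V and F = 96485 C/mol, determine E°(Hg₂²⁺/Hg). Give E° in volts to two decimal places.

+0.80 V

E°cell = −ΔG°/(nF) = −(-125×10³)/((2)(96485)) = +0.648 V.
Since Hg₂²⁺/Hg is the cathode and Sn⁴⁺/Sn²⁺ the anode, E°cell = E°(Hg₂²⁺/Hg) − E°(Sn⁴⁺/Sn²⁺).
So E°(Hg₂²⁺/Hg) = E°cell + E°(Sn⁴⁺/Sn²⁺) = +0.648 + (+0.15) = +0.80 V.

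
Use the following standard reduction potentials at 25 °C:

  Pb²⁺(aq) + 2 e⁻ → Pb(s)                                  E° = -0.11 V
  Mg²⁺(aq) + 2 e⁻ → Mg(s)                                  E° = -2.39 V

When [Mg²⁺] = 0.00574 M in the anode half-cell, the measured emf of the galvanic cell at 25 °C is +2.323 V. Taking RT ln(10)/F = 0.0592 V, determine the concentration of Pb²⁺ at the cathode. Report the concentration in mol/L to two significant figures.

0.16 M

Pb²⁺/Pb is the cathode, Mg²⁺/Mg the anode: E°cell = +2.28 V, n = 2.
Overall reaction: Pb²⁺(aq) + Mg(s) → Pb(s) + Mg²⁺(aq); Q = [Mg²⁺]^1/[Pb²⁺]^1.
From E = E° − (0.0592/n) log Q: log Q = (E° − E)·n/0.0592 = (+2.28 − (+2.323))·2/0.0592 = -1.4527.
So 1·log[Pb²⁺] = 1·log(0.00574) − log Q = -2.2411 − (-1.4527) = -0.7884; [Pb²⁺] = 10^(-0.7884) ≈ 0.16 M.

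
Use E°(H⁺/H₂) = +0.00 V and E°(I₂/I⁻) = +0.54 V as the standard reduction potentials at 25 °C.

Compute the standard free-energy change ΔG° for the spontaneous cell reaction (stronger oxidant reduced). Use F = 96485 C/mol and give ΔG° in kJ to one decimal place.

-104.2 kJ

I₂/I⁻ (E° = +0.54 V) is the cathode; H⁺/H₂ (E° = +0.00 V) is the anode, so E°cell = +0.54 V.
Balancing electrons gives n = 2 (lcm of 2 and 2).
ΔG° = −nFE° = −(2)(96485)(+0.54) = -104,204 J = -104.2 kJ.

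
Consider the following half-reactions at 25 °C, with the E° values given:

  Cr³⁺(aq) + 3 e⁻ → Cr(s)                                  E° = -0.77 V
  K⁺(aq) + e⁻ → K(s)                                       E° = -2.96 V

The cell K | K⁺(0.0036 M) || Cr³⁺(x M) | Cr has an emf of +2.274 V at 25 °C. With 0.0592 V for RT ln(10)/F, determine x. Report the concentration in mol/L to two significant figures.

0.00084 M

Cr³⁺/Cr is the cathode, K⁺/K the anode: E°cell = +2.19 V, n = 3.
Overall reaction: Cr³⁺(aq) + 3 K(s) → Cr(s) + 3 K⁺(aq); Q = [K⁺]^3/[Cr³⁺]^1.
From E = E° − (0.0592/n) log Q: log Q = (E° − E)·n/0.0592 = (+2.19 − (+2.274))·3/0.0592 = -4.2568.
So 1·log[Cr³⁺] = 3·log(0.0036) − log Q = -7.3311 − (-4.2568) = -3.0743; [Cr³⁺] = 10^(-3.0743) ≈ 0.00084 M.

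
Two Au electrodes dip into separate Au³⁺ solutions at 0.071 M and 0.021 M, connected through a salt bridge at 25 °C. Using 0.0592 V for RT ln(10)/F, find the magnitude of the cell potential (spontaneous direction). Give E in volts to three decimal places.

+0.010 V

For a concentration cell E°cell = 0. The 0.071 M side is the cathode (reduction is favoured where [Au³⁺] is higher).
With n = 3, E = −(0.0592/3) log([Au³⁺]ₐₙ/[Au³⁺]꜀ₐₜ) = −(0.0592/3) log(0.021/0.071) = −(0.0592/3)(-0.529) = +0.010 V.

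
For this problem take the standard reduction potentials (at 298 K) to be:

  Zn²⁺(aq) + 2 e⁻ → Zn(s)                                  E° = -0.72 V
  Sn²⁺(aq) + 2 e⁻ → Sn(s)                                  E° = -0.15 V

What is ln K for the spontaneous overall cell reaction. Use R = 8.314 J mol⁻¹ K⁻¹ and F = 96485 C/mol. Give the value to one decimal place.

44.4

Cathode: Sn²⁺/Sn; anode: Zn²⁺/Zn. E°cell = (-0.15) − (-0.72) = +0.57 V, with n = 2.
ΔG° = −nFE° = −RT ln K, so ln K = nFE°/(RT) = (2)(96485)(+0.57) / ((8.314)(298)) = 44.395.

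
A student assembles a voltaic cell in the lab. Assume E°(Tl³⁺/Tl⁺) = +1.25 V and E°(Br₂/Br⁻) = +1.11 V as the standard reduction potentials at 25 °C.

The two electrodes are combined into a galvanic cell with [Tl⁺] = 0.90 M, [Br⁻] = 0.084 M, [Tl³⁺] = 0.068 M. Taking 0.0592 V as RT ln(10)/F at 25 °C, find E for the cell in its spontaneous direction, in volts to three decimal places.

Tl³⁺/Tl⁺ is the cathode (higher E°), Br₂/Br⁻ the anode: E°cell = +1.25 − (+1.11) = +0.14 V, n = 2.
Overall: Tl³⁺(aq) + 2 Br⁻(aq) → Tl⁺(aq) + Br₂(l)
Q = [Tl⁺] / ([Tl³⁺]·[Br⁻]^2); log Q = 3.273.
E = E° − (0.0592/n) log Q = +0.14 − (0.0592/2)(3.273) = +0.043 V.

+0.043 V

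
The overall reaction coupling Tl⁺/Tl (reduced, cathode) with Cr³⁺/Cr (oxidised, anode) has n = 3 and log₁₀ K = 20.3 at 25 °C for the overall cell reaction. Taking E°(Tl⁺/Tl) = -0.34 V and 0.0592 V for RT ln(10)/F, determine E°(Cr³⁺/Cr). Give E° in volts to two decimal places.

E°cell = (0.0592/n)·log K = (0.0592/3)(20.3) = +0.401 V.
Since Tl⁺/Tl is the cathode and Cr³⁺/Cr the anode, E°cell = E°(Tl⁺/Tl) − E°(Cr³⁺/Cr).
So E°(Cr³⁺/Cr) = E°(Tl⁺/Tl) − E°cell = (-0.34) − (+0.401) = -0.74 V.

-0.74 V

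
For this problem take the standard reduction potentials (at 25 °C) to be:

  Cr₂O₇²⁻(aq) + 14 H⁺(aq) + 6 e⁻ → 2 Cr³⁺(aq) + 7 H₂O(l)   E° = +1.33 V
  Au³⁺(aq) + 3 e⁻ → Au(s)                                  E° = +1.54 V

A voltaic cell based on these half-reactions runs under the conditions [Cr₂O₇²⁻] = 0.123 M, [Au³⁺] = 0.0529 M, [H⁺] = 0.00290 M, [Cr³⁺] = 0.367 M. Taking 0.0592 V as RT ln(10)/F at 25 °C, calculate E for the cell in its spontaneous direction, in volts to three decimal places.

+0.536 V

Au³⁺/Au is the cathode (higher E°), Cr₂O₇²⁻/Cr³⁺ the anode: E°cell = +1.54 − (+1.33) = +0.21 V, n = 6.
Overall: 2 Au³⁺(aq) + 2 Cr³⁺(aq) + 7 H₂O(l) → 2 Au(s) + Cr₂O₇²⁻(aq) + 14 H⁺(aq)
Q = [Cr₂O₇²⁻]·[H⁺]^14 / ([Au³⁺]^2·[Cr³⁺]^2); log Q = -33.013.
E = E° − (0.0592/n) log Q = +0.21 − (0.0592/6)(-33.013) = +0.536 V.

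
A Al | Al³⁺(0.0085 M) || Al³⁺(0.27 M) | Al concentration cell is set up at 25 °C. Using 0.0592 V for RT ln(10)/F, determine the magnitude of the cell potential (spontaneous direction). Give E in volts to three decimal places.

+0.030 V

For a concentration cell E°cell = 0. The 0.27 M side is the cathode (reduction is favoured where [Al³⁺] is higher).
With n = 3, E = −(0.0592/3) log([Al³⁺]ₐₙ/[Al³⁺]꜀ₐₜ) = −(0.0592/3) log(0.0085/0.27) = −(0.0592/3)(-1.502) = +0.030 V.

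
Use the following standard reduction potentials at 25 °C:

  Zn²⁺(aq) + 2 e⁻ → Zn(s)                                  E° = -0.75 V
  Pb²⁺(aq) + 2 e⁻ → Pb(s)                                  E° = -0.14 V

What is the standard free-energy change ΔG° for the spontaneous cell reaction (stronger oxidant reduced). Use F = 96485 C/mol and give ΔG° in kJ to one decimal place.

Pb²⁺/Pb (E° = -0.14 V) is the cathode; Zn²⁺/Zn (E° = -0.75 V) is the anode, so E°cell = +0.61 V.
Balancing electrons gives n = 2 (lcm of 2 and 2).
ΔG° = −nFE° = −(2)(96485)(+0.61) = -117,712 J = -117.7 kJ.

-117.7 kJ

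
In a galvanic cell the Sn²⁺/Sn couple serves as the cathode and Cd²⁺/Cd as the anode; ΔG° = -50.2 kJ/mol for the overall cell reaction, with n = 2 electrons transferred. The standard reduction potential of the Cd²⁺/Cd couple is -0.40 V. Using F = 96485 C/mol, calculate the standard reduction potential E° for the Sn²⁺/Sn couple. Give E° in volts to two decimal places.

E°cell = −ΔG°/(nF) = −(-50.2×10³)/((2)(96485)) = +0.260 V.
Since Sn²⁺/Sn is the cathode and Cd²⁺/Cd the anode, E°cell = E°(Sn²⁺/Sn) − E°(Cd²⁺/Cd).
So E°(Sn²⁺/Sn) = E°cell + E°(Cd²⁺/Cd) = +0.260 + (-0.40) = -0.14 V.

-0.14 V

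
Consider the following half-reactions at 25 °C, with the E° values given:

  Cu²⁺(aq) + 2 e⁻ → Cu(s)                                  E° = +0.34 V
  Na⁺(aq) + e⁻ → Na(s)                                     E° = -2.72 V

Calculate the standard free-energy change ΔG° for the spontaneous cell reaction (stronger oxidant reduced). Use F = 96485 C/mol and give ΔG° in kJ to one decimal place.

-590.5 kJ

Cu²⁺/Cu (E° = +0.34 V) is the cathode; Na⁺/Na (E° = -2.72 V) is the anode, so E°cell = +3.06 V.
Balancing electrons gives n = 2 (lcm of 2 and 1).
ΔG° = −nFE° = −(2)(96485)(+3.06) = -590,488 J = -590.5 kJ.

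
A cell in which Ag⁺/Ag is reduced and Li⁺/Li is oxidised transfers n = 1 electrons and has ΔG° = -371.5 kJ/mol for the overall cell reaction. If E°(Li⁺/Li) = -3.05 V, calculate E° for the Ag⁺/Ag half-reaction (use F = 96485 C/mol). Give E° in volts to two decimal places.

E°cell = −ΔG°/(nF) = −(-371.5×10³)/((1)(96485)) = +3.850 V.
Since Ag⁺/Ag is the cathode and Li⁺/Li the anode, E°cell = E°(Ag⁺/Ag) − E°(Li⁺/Li).
So E°(Ag⁺/Ag) = E°cell + E°(Li⁺/Li) = +3.850 + (-3.05) = +0.80 V.

+0.80 V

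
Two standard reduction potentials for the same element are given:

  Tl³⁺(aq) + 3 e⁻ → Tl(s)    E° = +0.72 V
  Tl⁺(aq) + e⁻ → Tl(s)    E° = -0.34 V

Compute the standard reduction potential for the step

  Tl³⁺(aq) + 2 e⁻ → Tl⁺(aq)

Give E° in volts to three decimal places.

Sequential free energies add, so n₃E°₃ = n₁E°₁ + n₂E°₂.
With n₃ = 3, and the known step contributing 1×(-0.34) V, the unknown satisfies 2·E° = 3×(+0.72) − 1×(-0.34) = +2.500.
E° = +2.500 / 2 = +1.250 V.

+1.250 V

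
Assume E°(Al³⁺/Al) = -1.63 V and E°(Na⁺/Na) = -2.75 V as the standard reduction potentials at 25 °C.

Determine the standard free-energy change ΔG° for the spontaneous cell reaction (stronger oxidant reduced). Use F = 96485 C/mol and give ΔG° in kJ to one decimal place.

-324.2 kJ

Al³⁺/Al (E° = -1.63 V) is the cathode; Na⁺/Na (E° = -2.75 V) is the anode, so E°cell = +1.12 V.
Balancing electrons gives n = 3 (lcm of 3 and 1).
ΔG° = −nFE° = −(3)(96485)(+1.12) = -324,190 J = -324.2 kJ.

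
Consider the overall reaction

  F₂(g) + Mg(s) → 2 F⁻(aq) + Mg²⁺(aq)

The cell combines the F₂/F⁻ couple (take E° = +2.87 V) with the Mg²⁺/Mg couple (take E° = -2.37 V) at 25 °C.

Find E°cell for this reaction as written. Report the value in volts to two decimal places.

+5.24 V

The F₂/F⁻ couple has the higher reduction potential, so it is the cathode; Mg²⁺/Mg is oxidised at the anode.
E°cell = E°(cathode) − E°(anode) = (+2.87) − (-2.37) = +5.24 V.
Since E°cell > 0, the reaction is spontaneous under standard conditions.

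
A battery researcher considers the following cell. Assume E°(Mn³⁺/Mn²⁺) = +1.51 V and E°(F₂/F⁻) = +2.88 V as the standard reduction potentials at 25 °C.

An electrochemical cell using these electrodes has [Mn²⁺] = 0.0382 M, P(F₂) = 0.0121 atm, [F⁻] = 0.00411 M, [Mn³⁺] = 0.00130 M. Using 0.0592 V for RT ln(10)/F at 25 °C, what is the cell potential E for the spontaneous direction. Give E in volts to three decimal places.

F₂/F⁻ is the cathode (higher E°), Mn³⁺/Mn²⁺ the anode: E°cell = +2.88 − (+1.51) = +1.37 V, n = 2.
Overall: F₂(g) + 2 Mn²⁺(aq) → 2 F⁻(aq) + 2 Mn³⁺(aq)
Q = [F⁻]^2·[Mn³⁺]^2 / (P(F₂)·[Mn²⁺]^2); log Q = -5.791.
E = E° − (0.0592/n) log Q = +1.37 − (0.0592/2)(-5.791) = +1.541 V.

+1.541 V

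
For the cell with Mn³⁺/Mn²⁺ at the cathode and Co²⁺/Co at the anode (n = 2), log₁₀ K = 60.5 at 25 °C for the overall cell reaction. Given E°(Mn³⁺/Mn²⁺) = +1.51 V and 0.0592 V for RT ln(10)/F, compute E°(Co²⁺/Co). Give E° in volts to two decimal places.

E°cell = (0.0592/n)·log K = (0.0592/2)(60.5) = +1.791 V.
Since Mn³⁺/Mn²⁺ is the cathode and Co²⁺/Co the anode, E°cell = E°(Mn³⁺/Mn²⁺) − E°(Co²⁺/Co).
So E°(Co²⁺/Co) = E°(Mn³⁺/Mn²⁺) − E°cell = (+1.51) − (+1.791) = -0.28 V.

-0.28 V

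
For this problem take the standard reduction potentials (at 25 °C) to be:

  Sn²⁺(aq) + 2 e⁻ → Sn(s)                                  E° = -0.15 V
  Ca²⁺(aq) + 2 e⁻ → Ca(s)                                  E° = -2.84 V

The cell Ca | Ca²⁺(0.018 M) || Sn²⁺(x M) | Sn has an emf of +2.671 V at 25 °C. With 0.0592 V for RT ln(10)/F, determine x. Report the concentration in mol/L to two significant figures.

Sn²⁺/Sn is the cathode, Ca²⁺/Ca the anode: E°cell = +2.69 V, n = 2.
Overall reaction: Sn²⁺(aq) + Ca(s) → Sn(s) + Ca²⁺(aq); Q = [Ca²⁺]^1/[Sn²⁺]^1.
From E = E° − (0.0592/n) log Q: log Q = (E° − E)·n/0.0592 = (+2.69 − (+2.671))·2/0.0592 = 0.6419.
So 1·log[Sn²⁺] = 1·log(0.018) − log Q = -1.7447 − (0.6419) = -2.3866; [Sn²⁺] = 10^(-2.3866) ≈ 0.0041 M.

0.0041 M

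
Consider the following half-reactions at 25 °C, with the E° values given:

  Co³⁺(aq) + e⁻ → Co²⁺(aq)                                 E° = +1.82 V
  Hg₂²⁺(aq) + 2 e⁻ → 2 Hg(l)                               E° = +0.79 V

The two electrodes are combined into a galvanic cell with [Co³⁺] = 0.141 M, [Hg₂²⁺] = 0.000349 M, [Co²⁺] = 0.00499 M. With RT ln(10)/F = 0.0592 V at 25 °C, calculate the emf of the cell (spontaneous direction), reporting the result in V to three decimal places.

+1.218 V

Co³⁺/Co²⁺ is the cathode (higher E°), Hg₂²⁺/Hg the anode: E°cell = +1.82 − (+0.79) = +1.03 V, n = 2.
Overall: 2 Co³⁺(aq) + 2 Hg(l) → 2 Co²⁺(aq) + Hg₂²⁺(aq)
Q = [Co²⁺]^2·[Hg₂²⁺] / ([Co³⁺]^2); log Q = -6.359.
E = E° − (0.0592/n) log Q = +1.03 − (0.0592/2)(-6.359) = +1.218 V.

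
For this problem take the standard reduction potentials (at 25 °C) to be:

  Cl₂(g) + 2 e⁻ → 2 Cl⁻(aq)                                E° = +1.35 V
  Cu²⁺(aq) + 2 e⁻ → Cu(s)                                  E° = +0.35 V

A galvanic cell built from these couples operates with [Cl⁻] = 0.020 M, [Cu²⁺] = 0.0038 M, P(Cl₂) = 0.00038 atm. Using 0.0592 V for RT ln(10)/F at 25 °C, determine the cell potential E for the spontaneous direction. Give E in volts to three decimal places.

+1.071 V

Cl₂/Cl⁻ is the cathode (higher E°), Cu²⁺/Cu the anode: E°cell = +1.35 − (+0.35) = +1.00 V, n = 2.
Overall: Cl₂(g) + Cu(s) → 2 Cl⁻(aq) + Cu²⁺(aq)
Q = [Cl⁻]^2·[Cu²⁺] / (P(Cl₂)); log Q = -2.398.
E = E° − (0.0592/n) log Q = +1.00 − (0.0592/2)(-2.398) = +1.071 V.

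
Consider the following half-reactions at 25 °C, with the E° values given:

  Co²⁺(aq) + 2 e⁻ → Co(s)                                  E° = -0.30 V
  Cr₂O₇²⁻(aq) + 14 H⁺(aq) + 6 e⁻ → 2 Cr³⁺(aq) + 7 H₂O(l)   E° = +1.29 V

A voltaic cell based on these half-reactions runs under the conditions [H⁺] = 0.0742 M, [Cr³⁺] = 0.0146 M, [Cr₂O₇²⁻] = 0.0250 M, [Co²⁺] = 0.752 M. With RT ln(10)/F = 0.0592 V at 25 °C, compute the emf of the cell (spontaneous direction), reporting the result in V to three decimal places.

Cr₂O₇²⁻/Cr³⁺ is the cathode (higher E°), Co²⁺/Co the anode: E°cell = +1.29 − (-0.30) = +1.59 V, n = 6.
Overall: Cr₂O₇²⁻(aq) + 14 H⁺(aq) + 3 Co(s) → 2 Cr³⁺(aq) + 7 H₂O(l) + 3 Co²⁺(aq)
Q = [Cr³⁺]^2·[Co²⁺]^3 / ([Cr₂O₇²⁻]·[H⁺]^14); log Q = 13.374.
E = E° − (0.0592/n) log Q = +1.59 − (0.0592/6)(13.374) = +1.458 V.

+1.458 V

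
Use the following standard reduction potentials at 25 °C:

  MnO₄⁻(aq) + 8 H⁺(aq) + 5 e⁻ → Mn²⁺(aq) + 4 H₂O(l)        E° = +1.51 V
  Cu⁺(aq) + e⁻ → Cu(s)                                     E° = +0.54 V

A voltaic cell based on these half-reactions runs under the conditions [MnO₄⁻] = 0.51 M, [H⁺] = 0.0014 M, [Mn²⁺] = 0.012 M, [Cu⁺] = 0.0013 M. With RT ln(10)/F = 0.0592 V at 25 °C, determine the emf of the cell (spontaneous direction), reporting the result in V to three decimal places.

MnO₄⁻/Mn²⁺ is the cathode (higher E°), Cu⁺/Cu the anode: E°cell = +1.51 − (+0.54) = +0.97 V, n = 5.
Overall: MnO₄⁻(aq) + 8 H⁺(aq) + 5 Cu(s) → Mn²⁺(aq) + 4 H₂O(l) + 5 Cu⁺(aq)
Q = [Mn²⁺]·[Cu⁺]^5 / ([MnO₄⁻]·[H⁺]^8); log Q = 6.772.
E = E° − (0.0592/n) log Q = +0.97 − (0.0592/5)(6.772) = +0.890 V.

+0.890 V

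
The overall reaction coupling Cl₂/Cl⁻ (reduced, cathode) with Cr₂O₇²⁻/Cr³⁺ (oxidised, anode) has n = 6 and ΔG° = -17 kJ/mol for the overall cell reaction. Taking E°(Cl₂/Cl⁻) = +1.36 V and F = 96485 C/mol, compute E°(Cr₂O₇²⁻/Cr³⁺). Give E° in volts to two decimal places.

E°cell = −ΔG°/(nF) = −(-17×10³)/((6)(96485)) = +0.029 V.
Since Cl₂/Cl⁻ is the cathode and Cr₂O₇²⁻/Cr³⁺ the anode, E°cell = E°(Cl₂/Cl⁻) − E°(Cr₂O₇²⁻/Cr³⁺).
So E°(Cr₂O₇²⁻/Cr³⁺) = E°(Cl₂/Cl⁻) − E°cell = (+1.36) − (+0.029) = +1.33 V.

+1.33 V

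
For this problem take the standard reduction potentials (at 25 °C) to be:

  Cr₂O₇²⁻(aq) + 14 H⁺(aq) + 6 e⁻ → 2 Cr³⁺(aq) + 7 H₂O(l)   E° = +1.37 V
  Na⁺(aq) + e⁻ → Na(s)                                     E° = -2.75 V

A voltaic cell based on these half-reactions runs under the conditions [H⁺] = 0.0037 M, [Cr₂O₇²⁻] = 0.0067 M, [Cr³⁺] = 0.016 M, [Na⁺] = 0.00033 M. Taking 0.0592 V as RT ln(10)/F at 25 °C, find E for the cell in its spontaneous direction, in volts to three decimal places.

+4.004 V

Cr₂O₇²⁻/Cr³⁺ is the cathode (higher E°), Na⁺/Na the anode: E°cell = +1.37 − (-2.75) = +4.12 V, n = 6.
Overall: Cr₂O₇²⁻(aq) + 14 H⁺(aq) + 6 Na(s) → 2 Cr³⁺(aq) + 7 H₂O(l) + 6 Na⁺(aq)
Q = [Cr³⁺]^2·[Na⁺]^6 / ([Cr₂O₇²⁻]·[H⁺]^14); log Q = 11.738.
E = E° − (0.0592/n) log Q = +4.12 − (0.0592/6)(11.738) = +4.004 V.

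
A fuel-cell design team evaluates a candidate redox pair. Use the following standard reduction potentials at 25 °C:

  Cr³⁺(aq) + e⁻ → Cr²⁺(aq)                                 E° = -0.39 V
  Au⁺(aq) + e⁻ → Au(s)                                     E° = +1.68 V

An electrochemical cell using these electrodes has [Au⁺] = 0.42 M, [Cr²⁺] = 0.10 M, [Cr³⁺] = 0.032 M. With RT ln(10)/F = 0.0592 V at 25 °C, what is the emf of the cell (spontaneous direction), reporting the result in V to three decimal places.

Au⁺/Au is the cathode (higher E°), Cr³⁺/Cr²⁺ the anode: E°cell = +1.68 − (-0.39) = +2.07 V, n = 1.
Overall: Au⁺(aq) + Cr²⁺(aq) → Au(s) + Cr³⁺(aq)
Q = [Cr³⁺] / ([Au⁺]·[Cr²⁺]); log Q = -0.118.
E = E° − (0.0592/n) log Q = +2.07 − (0.0592/1)(-0.118) = +2.077 V.

+2.077 V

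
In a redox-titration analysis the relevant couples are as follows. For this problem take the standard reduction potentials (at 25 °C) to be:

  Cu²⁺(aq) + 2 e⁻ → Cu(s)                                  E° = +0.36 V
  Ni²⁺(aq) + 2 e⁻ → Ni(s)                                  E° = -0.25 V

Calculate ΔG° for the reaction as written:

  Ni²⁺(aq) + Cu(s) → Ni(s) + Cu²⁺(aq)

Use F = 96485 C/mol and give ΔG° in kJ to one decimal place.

As written, Ni²⁺/Ni is reduced (cathode) and Cu²⁺/Cu is oxidised (anode), so E°cell = (-0.25) − (+0.36) = -0.61 V.
Balancing electrons gives n = 2.
ΔG° = −nFE° = −(2)(96485)(-0.61) = 117,712 J = +117.7 kJ.

+117.7 kJ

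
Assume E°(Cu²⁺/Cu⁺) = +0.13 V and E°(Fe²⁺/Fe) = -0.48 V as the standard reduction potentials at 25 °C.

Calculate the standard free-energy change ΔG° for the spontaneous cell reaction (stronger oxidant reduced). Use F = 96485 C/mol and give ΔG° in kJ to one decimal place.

-117.7 kJ

Cu²⁺/Cu⁺ (E° = +0.13 V) is the cathode; Fe²⁺/Fe (E° = -0.48 V) is the anode, so E°cell = +0.61 V.
Balancing electrons gives n = 2 (lcm of 1 and 2).
ΔG° = −nFE° = −(2)(96485)(+0.61) = -117,712 J = -117.7 kJ.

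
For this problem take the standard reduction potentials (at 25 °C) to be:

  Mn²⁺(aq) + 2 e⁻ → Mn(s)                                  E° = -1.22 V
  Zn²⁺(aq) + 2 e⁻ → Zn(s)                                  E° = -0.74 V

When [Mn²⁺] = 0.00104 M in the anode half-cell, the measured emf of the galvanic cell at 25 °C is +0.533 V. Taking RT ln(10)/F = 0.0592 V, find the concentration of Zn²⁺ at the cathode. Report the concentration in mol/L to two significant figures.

0.064 M

Zn²⁺/Zn is the cathode, Mn²⁺/Mn the anode: E°cell = +0.48 V, n = 2.
Overall reaction: Zn²⁺(aq) + Mn(s) → Zn(s) + Mn²⁺(aq); Q = [Mn²⁺]^1/[Zn²⁺]^1.
From E = E° − (0.0592/n) log Q: log Q = (E° − E)·n/0.0592 = (+0.48 − (+0.533))·2/0.0592 = -1.7905.
So 1·log[Zn²⁺] = 1·log(0.00104) − log Q = -2.9830 − (-1.7905) = -1.1925; [Zn²⁺] = 10^(-1.1925) ≈ 0.064 M.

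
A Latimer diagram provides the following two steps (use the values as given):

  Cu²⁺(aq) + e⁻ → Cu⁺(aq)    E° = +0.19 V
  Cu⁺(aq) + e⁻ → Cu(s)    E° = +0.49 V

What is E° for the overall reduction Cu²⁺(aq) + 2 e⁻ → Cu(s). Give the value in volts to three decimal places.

+0.340 V

Standard free energies of sequential steps add: ΔG°₃ = ΔG°₁ + ΔG°₂, so n₃E°₃ = n₁E°₁ + n₂E°₂.
E°₃ = (1×+0.19 + 1×+0.49) / 2 = (+0.680) / 2 = +0.340 V.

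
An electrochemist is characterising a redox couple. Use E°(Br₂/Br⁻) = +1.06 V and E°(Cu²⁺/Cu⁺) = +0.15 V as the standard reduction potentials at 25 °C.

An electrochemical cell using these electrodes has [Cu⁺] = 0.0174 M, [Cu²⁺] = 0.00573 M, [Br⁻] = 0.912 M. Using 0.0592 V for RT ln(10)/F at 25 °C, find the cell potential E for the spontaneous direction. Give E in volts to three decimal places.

+0.941 V

Br₂/Br⁻ is the cathode (higher E°), Cu²⁺/Cu⁺ the anode: E°cell = +1.06 − (+0.15) = +0.91 V, n = 2.
Overall: Br₂(l) + 2 Cu⁺(aq) → 2 Br⁻(aq) + 2 Cu²⁺(aq)
Q = [Br⁻]^2·[Cu²⁺]^2 / ([Cu⁺]^2); log Q = -1.045.
E = E° − (0.0592/n) log Q = +0.91 − (0.0592/2)(-1.045) = +0.941 V.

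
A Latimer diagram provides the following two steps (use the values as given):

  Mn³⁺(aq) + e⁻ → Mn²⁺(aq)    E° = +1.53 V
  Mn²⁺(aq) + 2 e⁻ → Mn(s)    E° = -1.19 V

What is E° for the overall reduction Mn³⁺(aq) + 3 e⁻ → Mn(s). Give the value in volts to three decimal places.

-0.283 V

Since ΔG° = −nFE° is additive over sequential reductions, n₃E°₃ = n₁E°₁ + n₂E°₂.
E°₃ = (1×+1.53 + 2×-1.19) / 3 = (-0.850) / 3 = -0.283 V.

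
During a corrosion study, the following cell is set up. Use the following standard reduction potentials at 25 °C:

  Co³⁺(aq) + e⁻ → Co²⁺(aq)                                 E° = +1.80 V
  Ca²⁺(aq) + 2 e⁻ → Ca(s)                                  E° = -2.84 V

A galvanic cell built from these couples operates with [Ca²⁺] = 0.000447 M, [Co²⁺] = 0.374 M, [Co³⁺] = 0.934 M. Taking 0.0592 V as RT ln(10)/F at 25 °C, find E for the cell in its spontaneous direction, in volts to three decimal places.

Co³⁺/Co²⁺ is the cathode (higher E°), Ca²⁺/Ca the anode: E°cell = +1.80 − (-2.84) = +4.64 V, n = 2.
Overall: 2 Co³⁺(aq) + Ca(s) → 2 Co²⁺(aq) + Ca²⁺(aq)
Q = [Co²⁺]^2·[Ca²⁺] / ([Co³⁺]^2); log Q = -4.145.
E = E° − (0.0592/n) log Q = +4.64 − (0.0592/2)(-4.145) = +4.763 V.

+4.763 V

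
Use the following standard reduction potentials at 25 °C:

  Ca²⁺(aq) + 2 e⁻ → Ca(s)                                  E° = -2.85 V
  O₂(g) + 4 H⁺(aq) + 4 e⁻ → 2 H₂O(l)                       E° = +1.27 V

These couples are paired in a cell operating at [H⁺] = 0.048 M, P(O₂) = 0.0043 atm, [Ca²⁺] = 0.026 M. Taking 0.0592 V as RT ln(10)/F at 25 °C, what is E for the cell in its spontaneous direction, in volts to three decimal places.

O₂/H₂O is the cathode (higher E°), Ca²⁺/Ca the anode: E°cell = +1.27 − (-2.85) = +4.12 V, n = 4.
Overall: O₂(g) + 4 H⁺(aq) + 2 Ca(s) → 2 H₂O(l) + 2 Ca²⁺(aq)
Q = [Ca²⁺]^2 / (P(O₂)·[H⁺]^4); log Q = 4.472.
E = E° − (0.0592/n) log Q = +4.12 − (0.0592/4)(4.472) = +4.054 V.

+4.054 V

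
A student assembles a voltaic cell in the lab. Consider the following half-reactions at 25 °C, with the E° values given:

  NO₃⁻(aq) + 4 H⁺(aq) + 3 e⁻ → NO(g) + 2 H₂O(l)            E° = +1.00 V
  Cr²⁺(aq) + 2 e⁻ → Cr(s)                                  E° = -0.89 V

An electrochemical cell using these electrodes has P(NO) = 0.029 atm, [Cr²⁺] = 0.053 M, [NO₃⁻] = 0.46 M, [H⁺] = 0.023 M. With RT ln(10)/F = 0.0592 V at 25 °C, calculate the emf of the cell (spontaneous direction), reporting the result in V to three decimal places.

NO₃⁻/NO is the cathode (higher E°), Cr²⁺/Cr the anode: E°cell = +1.00 − (-0.89) = +1.89 V, n = 6.
Overall: 2 NO₃⁻(aq) + 8 H⁺(aq) + 3 Cr(s) → 2 NO(g) + 4 H₂O(l) + 3 Cr²⁺(aq)
Q = P(NO)^2·[Cr²⁺]^3 / ([NO₃⁻]^2·[H⁺]^8); log Q = 6.878.
E = E° − (0.0592/n) log Q = +1.89 − (0.0592/6)(6.878) = +1.822 V.

+1.822 V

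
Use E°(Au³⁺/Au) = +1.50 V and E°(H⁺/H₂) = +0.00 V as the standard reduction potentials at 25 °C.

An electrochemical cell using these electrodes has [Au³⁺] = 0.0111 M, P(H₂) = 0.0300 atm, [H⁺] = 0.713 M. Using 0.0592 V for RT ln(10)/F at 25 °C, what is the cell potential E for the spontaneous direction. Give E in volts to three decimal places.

+1.425 V

Au³⁺/Au is the cathode (higher E°), H⁺/H₂ the anode: E°cell = +1.50 − (+0.00) = +1.50 V, n = 6.
Overall: 2 Au³⁺(aq) + 3 H₂(g) → 2 Au(s) + 6 H⁺(aq)
Q = [H⁺]^6 / ([Au³⁺]^2·P(H₂)^3); log Q = 7.597.
E = E° − (0.0592/n) log Q = +1.50 − (0.0592/6)(7.597) = +1.425 V.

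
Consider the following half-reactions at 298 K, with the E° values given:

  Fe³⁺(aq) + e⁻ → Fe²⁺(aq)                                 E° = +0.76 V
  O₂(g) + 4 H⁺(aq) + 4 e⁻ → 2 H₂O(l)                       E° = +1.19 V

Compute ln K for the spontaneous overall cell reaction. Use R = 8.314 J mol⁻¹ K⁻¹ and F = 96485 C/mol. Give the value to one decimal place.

67.0

Cathode: O₂/H₂O; anode: Fe³⁺/Fe²⁺. E°cell = (+1.19) − (+0.76) = +0.43 V, with n = 4.
ΔG° = −nFE° = −RT ln K, so ln K = nFE°/(RT) = (4)(96485)(+0.43) / ((8.314)(298)) = 66.983.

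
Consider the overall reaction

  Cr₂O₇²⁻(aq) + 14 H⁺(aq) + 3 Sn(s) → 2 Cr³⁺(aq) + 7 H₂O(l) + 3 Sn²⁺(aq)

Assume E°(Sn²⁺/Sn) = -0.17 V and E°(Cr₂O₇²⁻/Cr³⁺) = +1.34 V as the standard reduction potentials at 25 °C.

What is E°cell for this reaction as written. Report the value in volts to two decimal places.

+1.51 V

The Cr₂O₇²⁻/Cr³⁺ couple has the higher reduction potential, so it is the cathode; Sn²⁺/Sn is oxidised at the anode.
E°cell = E°(cathode) − E°(anode) = (+1.34) − (-0.17) = +1.51 V.
Since E°cell > 0, the reaction is spontaneous under standard conditions.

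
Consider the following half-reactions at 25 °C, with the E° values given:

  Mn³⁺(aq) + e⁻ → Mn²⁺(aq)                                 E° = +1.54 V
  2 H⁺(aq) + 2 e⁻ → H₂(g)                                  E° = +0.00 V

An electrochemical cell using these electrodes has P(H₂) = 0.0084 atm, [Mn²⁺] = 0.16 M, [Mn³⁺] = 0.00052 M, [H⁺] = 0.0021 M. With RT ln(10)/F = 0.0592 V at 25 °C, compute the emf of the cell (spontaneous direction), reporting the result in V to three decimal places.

Mn³⁺/Mn²⁺ is the cathode (higher E°), H⁺/H₂ the anode: E°cell = +1.54 − (+0.00) = +1.54 V, n = 2.
Overall: 2 Mn³⁺(aq) + H₂(g) → 2 Mn²⁺(aq) + 2 H⁺(aq)
Q = [Mn²⁺]^2·[H⁺]^2 / ([Mn³⁺]^2·P(H₂)); log Q = 1.696.
E = E° − (0.0592/n) log Q = +1.54 − (0.0592/2)(1.696) = +1.490 V.

+1.490 V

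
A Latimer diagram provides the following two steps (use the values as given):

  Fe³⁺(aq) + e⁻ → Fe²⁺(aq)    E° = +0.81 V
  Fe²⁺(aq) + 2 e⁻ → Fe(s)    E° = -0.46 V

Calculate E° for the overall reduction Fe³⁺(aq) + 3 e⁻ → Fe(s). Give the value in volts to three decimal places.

-0.037 V

Since ΔG° = −nFE° is additive over sequential reductions, n₃E°₃ = n₁E°₁ + n₂E°₂.
E°₃ = (1×+0.81 + 2×-0.46) / 3 = (-0.110) / 3 = -0.037 V.
Simply averaging or adding the two E° values would be wrong; the electron-weighted sum is required.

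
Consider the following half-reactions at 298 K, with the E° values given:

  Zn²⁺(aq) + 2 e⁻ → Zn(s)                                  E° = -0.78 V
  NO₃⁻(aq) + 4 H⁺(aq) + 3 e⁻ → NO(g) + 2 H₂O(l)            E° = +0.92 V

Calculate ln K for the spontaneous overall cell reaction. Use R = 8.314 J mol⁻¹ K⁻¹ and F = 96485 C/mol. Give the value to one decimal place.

397.2

Cathode: NO₃⁻/NO; anode: Zn²⁺/Zn. E°cell = (+0.92) − (-0.78) = +1.70 V, with n = 6.
ΔG° = −nFE° = −RT ln K, so ln K = nFE°/(RT) = (6)(96485)(+1.70) / ((8.314)(298)) = 397.222.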